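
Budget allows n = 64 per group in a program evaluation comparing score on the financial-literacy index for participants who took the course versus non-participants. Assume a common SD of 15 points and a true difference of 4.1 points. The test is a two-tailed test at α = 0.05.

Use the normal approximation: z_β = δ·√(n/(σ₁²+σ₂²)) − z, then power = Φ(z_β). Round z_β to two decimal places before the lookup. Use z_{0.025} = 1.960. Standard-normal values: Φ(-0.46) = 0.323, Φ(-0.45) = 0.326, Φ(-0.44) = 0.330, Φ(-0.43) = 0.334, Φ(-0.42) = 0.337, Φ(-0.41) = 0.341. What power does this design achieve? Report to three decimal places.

Power ≈ 0.341

z_β = δ·√(n/(σ₁²+σ₂²)) − z_{α/2}
    = 4.1 · √(64/450) − 1.960
    = 4.1 · 0.37712 − 1.960
    = 1.5462 − 1.960 = -0.4138 → -0.41
Power = Φ(-0.41) = 0.341.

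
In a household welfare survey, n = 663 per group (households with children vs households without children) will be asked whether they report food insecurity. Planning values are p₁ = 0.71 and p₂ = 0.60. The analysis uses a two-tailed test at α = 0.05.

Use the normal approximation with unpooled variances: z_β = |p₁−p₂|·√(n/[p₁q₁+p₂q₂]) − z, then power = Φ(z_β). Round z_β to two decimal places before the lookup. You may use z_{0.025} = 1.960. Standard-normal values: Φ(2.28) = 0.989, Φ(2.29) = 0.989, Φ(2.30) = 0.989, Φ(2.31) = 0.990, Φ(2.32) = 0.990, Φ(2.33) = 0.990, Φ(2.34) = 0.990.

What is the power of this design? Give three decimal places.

z_β = |p₁−p₂|·√(n/[p₁q₁+p₂q₂]) − z_{α/2}
    = 0.11 · √(663/0.4459) − 1.960
    = 0.11 · 38.5601 − 1.960
    = 4.2416 − 1.960 = 2.2816 → 2.28
Power = Φ(2.28) = 0.989.

Power ≈ 0.989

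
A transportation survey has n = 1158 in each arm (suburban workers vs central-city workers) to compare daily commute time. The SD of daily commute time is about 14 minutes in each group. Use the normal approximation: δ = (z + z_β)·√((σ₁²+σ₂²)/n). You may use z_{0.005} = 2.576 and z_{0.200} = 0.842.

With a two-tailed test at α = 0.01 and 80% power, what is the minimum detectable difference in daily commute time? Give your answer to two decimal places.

Minimum detectable difference ≈ 1.99 minutes

δ = (z_{α/2} + z_β) · √((σ₁²+σ₂²)/n)
  = (2.576 + 0.842) · √(392/1158)
  = 3.418 · √0.33851
  = 3.418 · 0.5818
  = 1.9887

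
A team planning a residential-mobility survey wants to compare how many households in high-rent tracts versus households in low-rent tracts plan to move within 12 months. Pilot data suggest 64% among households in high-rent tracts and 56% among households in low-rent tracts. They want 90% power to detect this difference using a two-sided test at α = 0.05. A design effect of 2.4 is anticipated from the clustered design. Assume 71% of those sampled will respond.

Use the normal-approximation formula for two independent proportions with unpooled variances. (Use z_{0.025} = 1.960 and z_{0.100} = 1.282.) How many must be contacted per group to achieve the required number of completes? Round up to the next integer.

n = (z_{α/2} + z_β)² · [p₁(1−p₁) + p₂(1−p₂)] / (p₁ − p₂)²
  = (1.960 + 1.282)² · (0.64·0.36 + 0.56·0.44) / (0.08)²
  = (3.242)² · (0.2304 + 0.2464) / 0.0064
  = 10.5106 · 0.4768 / 0.0064
  = 783.04
Design effect: 2.4 × 783.04 = 1879.29.
Adjust for 71% response: 1879.29 / 0.71 = 2646.89.
Round up → n = 2647 per group.

n = 2647 per group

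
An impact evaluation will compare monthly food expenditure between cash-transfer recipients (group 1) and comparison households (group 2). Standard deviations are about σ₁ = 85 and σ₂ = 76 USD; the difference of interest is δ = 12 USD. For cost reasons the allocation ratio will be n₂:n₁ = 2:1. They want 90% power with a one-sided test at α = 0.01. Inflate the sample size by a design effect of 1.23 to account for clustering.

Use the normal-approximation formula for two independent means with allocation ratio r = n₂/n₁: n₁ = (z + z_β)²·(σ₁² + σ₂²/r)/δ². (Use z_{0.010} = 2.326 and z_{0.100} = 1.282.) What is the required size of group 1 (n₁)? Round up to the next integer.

n₁ = (z_α + z_β)² · (σ₁² + σ₂²/r) / δ²
   = (2.326 + 1.282)² · (85² + 76²/2) / 12²
   = 13.0177 · (7225 + 2888) / 144
   = 13.0177 · 10113 / 144
   = 914.22
Design effect: 1.23 × 914.22 = 1124.49.
Round up → n₁ = 1125; n₂ = r·n₁ = 2 × 1125 = 2250.

n₁ = 1125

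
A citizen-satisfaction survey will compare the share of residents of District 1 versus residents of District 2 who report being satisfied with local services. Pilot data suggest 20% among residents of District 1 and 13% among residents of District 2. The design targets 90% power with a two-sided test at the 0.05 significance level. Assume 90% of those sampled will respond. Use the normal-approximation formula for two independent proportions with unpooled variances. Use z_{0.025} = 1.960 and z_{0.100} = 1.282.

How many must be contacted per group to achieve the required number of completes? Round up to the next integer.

n = 651 per group

n = (z_{α/2} + z_β)² · [p₁(1−p₁) + p₂(1−p₂)] / (p₁ − p₂)²
  = (1.960 + 1.282)² · (0.20·0.80 + 0.13·0.87) / (0.07)²
  = (3.242)² · (0.1600 + 0.1131) / 0.0049
  = 10.5106 · 0.2731 / 0.0049
  = 585.80
Adjust for 90% response: 585.80 / 0.90 = 650.89.
Round up → n = 651 per group.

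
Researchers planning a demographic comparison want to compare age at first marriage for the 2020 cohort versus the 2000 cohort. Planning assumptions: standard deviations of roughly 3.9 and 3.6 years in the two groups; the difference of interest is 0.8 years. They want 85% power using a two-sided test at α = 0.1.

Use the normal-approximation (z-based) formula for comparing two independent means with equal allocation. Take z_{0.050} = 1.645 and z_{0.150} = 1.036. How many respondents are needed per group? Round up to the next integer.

n = 317 per group

n = (z_{α/2} + z_β)² · (σ₁² + σ₂²) / δ²
  = (1.645 + 1.036)² · (3.9² + 3.6² = 28.17) / 0.8²
  = 7.1878 · 28.17 / 0.64
  = 316.37
Round up → n = 317 per group.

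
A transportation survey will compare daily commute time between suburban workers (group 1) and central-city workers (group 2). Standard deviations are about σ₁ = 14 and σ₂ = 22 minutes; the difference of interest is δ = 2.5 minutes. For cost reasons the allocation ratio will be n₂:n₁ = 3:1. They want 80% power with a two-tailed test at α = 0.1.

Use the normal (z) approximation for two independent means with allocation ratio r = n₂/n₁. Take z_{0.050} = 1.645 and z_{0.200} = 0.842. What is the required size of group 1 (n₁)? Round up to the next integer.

n₁ = (z_{α/2} + z_β)² · (σ₁² + σ₂²/r) / δ²
   = (1.645 + 0.842)² · (14² + 22²/3) / 2.5²
   = 6.1852 · (196 + 161.3333) / 6.25
   = 6.1852 · 357.3333 / 6.25
   = 353.63
Round up → n₁ = 354; n₂ = r·n₁ = 3 × 354 = 1062.

n₁ = 354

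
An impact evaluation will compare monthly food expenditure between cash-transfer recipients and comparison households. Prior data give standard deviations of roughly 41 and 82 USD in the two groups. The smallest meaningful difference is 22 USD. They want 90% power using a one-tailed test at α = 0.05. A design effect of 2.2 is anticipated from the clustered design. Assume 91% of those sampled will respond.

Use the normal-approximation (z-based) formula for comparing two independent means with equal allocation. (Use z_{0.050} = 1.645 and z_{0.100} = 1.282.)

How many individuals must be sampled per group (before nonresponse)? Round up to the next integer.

n = (z_α + z_β)² · (σ₁² + σ₂²) / δ²
  = (1.645 + 1.282)² · (41² + 82² = 8405) / 22²
  = 8.5673 · 8405 / 484
  = 148.78
Design effect: 2.2 × 148.78 = 327.31.
Adjust for 91% response: 327.31 / 0.91 = 359.68.
Round up → n = 360 per group.

n = 360 per group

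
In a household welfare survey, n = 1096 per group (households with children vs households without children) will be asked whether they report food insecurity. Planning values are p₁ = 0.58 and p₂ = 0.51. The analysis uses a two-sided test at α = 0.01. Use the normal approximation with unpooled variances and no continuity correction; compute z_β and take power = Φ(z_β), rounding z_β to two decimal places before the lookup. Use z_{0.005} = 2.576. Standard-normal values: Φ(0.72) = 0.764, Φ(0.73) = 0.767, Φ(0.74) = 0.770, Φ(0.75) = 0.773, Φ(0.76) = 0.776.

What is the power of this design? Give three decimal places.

z_β = |p₁−p₂|·√(n/[p₁q₁+p₂q₂]) − z_{α/2}
    = 0.07 · √(1096/0.4935) − 2.576
    = 0.07 · 47.1261 − 2.576
    = 3.2988 − 2.576 = 0.7228 → 0.72
Power = Φ(0.72) = 0.764.

Power ≈ 0.764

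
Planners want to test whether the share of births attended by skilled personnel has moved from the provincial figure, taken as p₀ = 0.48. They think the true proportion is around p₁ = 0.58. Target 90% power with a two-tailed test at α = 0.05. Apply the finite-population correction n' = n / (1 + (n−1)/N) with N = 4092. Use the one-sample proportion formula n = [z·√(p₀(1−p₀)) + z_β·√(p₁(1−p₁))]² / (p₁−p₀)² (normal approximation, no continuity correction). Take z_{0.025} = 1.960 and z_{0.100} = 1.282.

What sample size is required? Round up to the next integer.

n = 245

n = [z_{α/2}·√(p₀q₀) + z_β·√(p₁q₁)]² / (p₁ − p₀)²
  = [1.960·√(0.48·0.52) + 1.282·√(0.58·0.42)]² / (0.10)²
  = [1.960·0.4996 + 1.282·0.4936]² / 0.0100
  = [1.6120]² / 0.0100
  = 259.84
Finite-population correction (N = 4092): 259.84 / (1 + (259.84 − 1)/4092) = 244.38.
Round up → n = 245.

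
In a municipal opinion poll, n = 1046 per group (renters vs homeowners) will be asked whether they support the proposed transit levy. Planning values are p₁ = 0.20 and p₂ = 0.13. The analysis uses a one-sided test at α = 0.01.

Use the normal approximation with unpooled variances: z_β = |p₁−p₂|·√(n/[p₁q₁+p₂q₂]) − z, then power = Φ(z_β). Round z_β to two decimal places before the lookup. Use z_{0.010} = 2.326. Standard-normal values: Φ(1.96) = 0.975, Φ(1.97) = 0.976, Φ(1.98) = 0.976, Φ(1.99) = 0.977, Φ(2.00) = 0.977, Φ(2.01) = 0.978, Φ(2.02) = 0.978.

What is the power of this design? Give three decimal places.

z_β = |p₁−p₂|·√(n/[p₁q₁+p₂q₂]) − z_α
    = 0.07 · √(1046/0.2731) − 2.326
    = 0.07 · 61.8878 − 2.326
    = 4.3321 − 2.326 = 2.0061 → 2.01
Power = Φ(2.01) = 0.978.

Power ≈ 0.978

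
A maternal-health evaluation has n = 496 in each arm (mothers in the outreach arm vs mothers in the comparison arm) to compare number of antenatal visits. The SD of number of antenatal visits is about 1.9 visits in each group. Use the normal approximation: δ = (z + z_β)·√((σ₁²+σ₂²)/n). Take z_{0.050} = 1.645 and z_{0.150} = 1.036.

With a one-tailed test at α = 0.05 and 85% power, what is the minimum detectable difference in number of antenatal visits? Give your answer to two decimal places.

δ = (z_α + z_β) · √((σ₁²+σ₂²)/n)
  = (1.645 + 1.036) · √(7.22/496)
  = 2.681 · √0.01456
  = 2.681 · 0.1207
  = 0.3235

Minimum detectable difference ≈ 0.32 visits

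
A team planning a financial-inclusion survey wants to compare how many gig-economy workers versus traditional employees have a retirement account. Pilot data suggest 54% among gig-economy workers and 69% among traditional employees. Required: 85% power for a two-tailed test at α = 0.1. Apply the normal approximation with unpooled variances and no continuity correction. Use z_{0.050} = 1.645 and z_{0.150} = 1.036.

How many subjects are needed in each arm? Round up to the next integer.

n = (z_{α/2} + z_β)² · [p₁(1−p₁) + p₂(1−p₂)] / (p₁ − p₂)²
  = (1.645 + 1.036)² · (0.54·0.46 + 0.69·0.31) / (-0.15)²
  = (2.681)² · (0.2484 + 0.2139) / 0.0225
  = 7.1878 · 0.4623 / 0.0225
  = 147.68
Round up → n = 148 per group.

n = 148 per group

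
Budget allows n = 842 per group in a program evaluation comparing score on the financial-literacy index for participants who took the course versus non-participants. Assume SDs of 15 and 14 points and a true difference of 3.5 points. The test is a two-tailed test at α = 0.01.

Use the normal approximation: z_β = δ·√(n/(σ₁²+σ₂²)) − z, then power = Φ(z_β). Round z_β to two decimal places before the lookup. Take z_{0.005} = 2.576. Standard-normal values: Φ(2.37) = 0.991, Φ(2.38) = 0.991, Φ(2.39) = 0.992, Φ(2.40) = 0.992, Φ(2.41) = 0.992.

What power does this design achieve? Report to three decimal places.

z_β = δ·√(n/(σ₁²+σ₂²)) − z_{α/2}
    = 3.5 · √(842/421) − 2.576
    = 3.5 · 1.41421 − 2.576
    = 4.9497 − 2.576 = 2.3737 → 2.37
Power = Φ(2.37) = 0.991.

Power ≈ 0.991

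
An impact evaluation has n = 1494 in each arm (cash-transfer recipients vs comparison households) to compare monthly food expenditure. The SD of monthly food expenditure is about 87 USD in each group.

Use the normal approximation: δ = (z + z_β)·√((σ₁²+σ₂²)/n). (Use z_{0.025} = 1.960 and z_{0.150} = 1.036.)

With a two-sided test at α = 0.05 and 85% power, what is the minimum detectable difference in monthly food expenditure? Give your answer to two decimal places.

Minimum detectable difference ≈ 9.54 USD

δ = (z_{α/2} + z_β) · √((σ₁²+σ₂²)/n)
  = (1.960 + 1.036) · √(15138/1494)
  = 2.996 · √10.1325
  = 2.996 · 3.1832
  = 9.5368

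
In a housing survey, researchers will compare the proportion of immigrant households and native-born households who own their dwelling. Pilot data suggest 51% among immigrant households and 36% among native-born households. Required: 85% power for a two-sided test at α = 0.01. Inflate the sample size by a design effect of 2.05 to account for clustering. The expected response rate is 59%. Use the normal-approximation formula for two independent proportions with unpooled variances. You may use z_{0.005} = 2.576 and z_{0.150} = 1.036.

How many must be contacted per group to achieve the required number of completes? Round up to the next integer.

n = 968 per group

n = (z_{α/2} + z_β)² · [p₁(1−p₁) + p₂(1−p₂)] / (p₁ − p₂)²
  = (2.576 + 1.036)² · (0.51·0.49 + 0.36·0.64) / (0.15)²
  = (3.612)² · (0.2499 + 0.2304) / 0.0225
  = 13.0465 · 0.4803 / 0.0225
  = 278.50
Design effect: 2.05 × 278.50 = 570.93.
Adjust for 59% response: 570.93 / 0.59 = 967.67.
Round up → n = 968 per group.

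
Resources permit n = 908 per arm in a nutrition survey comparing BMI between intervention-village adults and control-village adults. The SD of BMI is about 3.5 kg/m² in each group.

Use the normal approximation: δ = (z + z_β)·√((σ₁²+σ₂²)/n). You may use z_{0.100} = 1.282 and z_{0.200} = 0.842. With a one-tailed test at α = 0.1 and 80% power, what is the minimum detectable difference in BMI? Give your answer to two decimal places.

δ = (z_α + z_β) · √((σ₁²+σ₂²)/n)
  = (1.282 + 0.842) · √(24.5/908)
  = 2.124 · √0.02698
  = 2.124 · 0.1643
  = 0.3489

Minimum detectable difference ≈ 0.35 kg/m²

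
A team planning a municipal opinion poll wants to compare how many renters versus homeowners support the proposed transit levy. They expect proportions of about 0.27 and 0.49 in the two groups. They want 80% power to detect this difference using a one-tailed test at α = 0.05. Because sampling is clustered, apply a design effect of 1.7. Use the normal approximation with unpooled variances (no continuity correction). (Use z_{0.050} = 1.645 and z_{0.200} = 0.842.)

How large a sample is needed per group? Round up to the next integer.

n = (z_α + z_β)² · [p₁(1−p₁) + p₂(1−p₂)] / (p₁ − p₂)²
  = (1.645 + 0.842)² · (0.27·0.73 + 0.49·0.51) / (-0.22)²
  = (2.487)² · (0.1971 + 0.2499) / 0.0484
  = 6.1852 · 0.4470 / 0.0484
  = 57.12
Design effect: 1.7 × 57.12 = 97.11.
Round up → n = 98 per group.

n = 98 per group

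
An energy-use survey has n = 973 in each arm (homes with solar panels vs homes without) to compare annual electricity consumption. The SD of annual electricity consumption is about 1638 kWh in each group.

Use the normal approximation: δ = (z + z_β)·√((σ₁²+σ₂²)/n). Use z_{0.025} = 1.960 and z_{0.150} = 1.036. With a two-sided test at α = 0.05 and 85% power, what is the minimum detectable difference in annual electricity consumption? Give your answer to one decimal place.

δ = (z_{α/2} + z_β) · √((σ₁²+σ₂²)/n)
  = (1.960 + 1.036) · √(5366088/973)
  = 2.996 · √5515.0
  = 2.996 · 74.2630
  = 222.4919

Minimum detectable difference ≈ 222.5 kWh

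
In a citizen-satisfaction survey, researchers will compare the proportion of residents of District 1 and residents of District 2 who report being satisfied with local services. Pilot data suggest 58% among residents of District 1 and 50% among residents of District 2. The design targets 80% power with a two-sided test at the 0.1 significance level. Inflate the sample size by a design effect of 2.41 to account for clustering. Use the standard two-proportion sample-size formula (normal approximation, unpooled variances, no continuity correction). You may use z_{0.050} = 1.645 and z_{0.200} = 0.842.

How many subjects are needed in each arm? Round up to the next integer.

n = (z_{α/2} + z_β)² · [p₁(1−p₁) + p₂(1−p₂)] / (p₁ − p₂)²
  = (1.645 + 0.842)² · (0.58·0.42 + 0.50·0.50) / (0.08)²
  = (2.487)² · (0.2436 + 0.2500) / 0.0064
  = 6.1852 · 0.4936 / 0.0064
  = 477.03
Design effect: 2.41 × 477.03 = 1149.65.
Round up → n = 1150 per group.

n = 1150 per group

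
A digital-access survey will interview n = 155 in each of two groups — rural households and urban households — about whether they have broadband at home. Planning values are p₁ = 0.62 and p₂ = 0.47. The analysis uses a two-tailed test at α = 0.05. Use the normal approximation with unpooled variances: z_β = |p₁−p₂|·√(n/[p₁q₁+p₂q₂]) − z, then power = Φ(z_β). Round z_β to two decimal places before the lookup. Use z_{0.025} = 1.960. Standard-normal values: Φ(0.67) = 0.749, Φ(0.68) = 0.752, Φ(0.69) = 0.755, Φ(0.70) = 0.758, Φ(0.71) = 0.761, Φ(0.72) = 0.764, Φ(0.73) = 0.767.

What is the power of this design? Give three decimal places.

Power ≈ 0.764

z_β = |p₁−p₂|·√(n/[p₁q₁+p₂q₂]) − z_{α/2}
    = 0.15 · √(155/0.4847) − 1.960
    = 0.15 · 17.8825 − 1.960
    = 2.6824 − 1.960 = 0.7224 → 0.72
Power = Φ(0.72) = 0.764.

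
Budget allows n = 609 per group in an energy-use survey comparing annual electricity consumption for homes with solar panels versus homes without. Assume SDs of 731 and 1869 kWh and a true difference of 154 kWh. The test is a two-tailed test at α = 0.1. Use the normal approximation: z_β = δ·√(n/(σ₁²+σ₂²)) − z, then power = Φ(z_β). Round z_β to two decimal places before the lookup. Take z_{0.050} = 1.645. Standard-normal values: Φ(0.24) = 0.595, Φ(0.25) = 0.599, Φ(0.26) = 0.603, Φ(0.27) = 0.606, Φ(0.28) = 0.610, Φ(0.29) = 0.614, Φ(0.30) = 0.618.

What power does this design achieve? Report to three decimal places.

z_β = δ·√(n/(σ₁²+σ₂²)) − z_{α/2}
    = 154 · √(609/4027522) − 1.645
    = 154 · 0.01230 − 1.645
    = 1.8937 − 1.645 = 0.2487 → 0.25
Power = Φ(0.25) = 0.599.

Power ≈ 0.599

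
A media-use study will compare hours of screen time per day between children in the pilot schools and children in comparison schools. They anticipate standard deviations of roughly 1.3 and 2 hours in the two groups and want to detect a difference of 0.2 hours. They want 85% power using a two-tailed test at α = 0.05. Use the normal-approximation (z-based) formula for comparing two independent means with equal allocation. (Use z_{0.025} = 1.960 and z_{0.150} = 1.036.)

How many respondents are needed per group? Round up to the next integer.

n = 1277 per group

n = (z_{α/2} + z_β)² · (σ₁² + σ₂²) / δ²
  = (1.960 + 1.036)² · (1.3² + 2² = 5.69) / 0.2²
  = 8.9760 · 5.69 / 0.04
  = 1276.84
Round up → n = 1277 per group.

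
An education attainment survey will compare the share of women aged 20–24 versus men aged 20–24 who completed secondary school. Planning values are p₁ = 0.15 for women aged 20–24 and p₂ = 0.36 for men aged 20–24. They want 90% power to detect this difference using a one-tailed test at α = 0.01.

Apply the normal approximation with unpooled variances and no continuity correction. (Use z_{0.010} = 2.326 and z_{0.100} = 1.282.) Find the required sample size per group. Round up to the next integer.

n = (z_α + z_β)² · [p₁(1−p₁) + p₂(1−p₂)] / (p₁ − p₂)²
  = (2.326 + 1.282)² · (0.15·0.85 + 0.36·0.64) / (-0.21)²
  = (3.608)² · (0.1275 + 0.2304) / 0.0441
  = 13.0177 · 0.3579 / 0.0441
  = 105.65
Round up → n = 106 per group.

n = 106 per group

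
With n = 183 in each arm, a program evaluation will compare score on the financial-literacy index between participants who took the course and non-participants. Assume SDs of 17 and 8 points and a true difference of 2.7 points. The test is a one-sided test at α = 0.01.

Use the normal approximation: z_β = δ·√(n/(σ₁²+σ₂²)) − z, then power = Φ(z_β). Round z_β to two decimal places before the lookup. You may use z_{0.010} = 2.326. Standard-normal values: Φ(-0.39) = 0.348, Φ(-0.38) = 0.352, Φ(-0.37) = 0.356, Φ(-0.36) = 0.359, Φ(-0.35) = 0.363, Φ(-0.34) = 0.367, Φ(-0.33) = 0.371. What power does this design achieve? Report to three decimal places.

Power ≈ 0.352

z_β = δ·√(n/(σ₁²+σ₂²)) − z_α
    = 2.7 · √(183/353) − 2.326
    = 2.7 · 0.72001 − 2.326
    = 1.9440 − 2.326 = -0.3820 → -0.38
Power = Φ(-0.38) = 0.352.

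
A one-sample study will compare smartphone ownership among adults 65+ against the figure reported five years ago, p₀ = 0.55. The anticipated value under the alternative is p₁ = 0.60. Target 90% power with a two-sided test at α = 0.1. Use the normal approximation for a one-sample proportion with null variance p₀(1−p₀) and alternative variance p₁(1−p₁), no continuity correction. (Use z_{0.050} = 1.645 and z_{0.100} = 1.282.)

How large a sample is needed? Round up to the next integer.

n = [z_{α/2}·√(p₀q₀) + z_β·√(p₁q₁)]² / (p₁ − p₀)²
  = [1.645·√(0.55·0.45) + 1.282·√(0.60·0.40)]² / (0.05)²
  = [1.645·0.4975 + 1.282·0.4899]² / 0.0025
  = [1.4464]² / 0.0025
  = 836.86
Round up → n = 837.

n = 837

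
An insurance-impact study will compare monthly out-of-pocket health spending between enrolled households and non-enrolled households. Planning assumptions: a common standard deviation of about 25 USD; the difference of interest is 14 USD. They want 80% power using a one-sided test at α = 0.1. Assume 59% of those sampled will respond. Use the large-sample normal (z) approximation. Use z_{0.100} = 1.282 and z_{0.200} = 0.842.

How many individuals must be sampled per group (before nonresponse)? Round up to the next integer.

n = 49 per group

n = (z_α + z_β)² · (σ₁² + σ₂²) / δ²
  = (1.282 + 0.842)² · (2·25² = 1250) / 14²
  = 4.5114 · 1250 / 196
  = 28.77
Adjust for 59% response: 28.77 / 0.59 = 48.77.
Round up → n = 49 per group.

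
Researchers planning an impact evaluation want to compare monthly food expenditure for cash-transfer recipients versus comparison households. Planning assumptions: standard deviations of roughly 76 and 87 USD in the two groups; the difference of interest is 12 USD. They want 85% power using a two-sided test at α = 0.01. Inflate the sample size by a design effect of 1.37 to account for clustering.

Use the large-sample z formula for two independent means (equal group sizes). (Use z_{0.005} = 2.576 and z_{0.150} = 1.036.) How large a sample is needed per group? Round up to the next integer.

n = (z_{α/2} + z_β)² · (σ₁² + σ₂²) / δ²
  = (2.576 + 1.036)² · (76² + 87² = 13345) / 12²
  = 13.0465 · 13345 / 144
  = 1209.07
Design effect: 1.37 × 1209.07 = 1656.43.
Round up → n = 1657 per group.

n = 1657 per group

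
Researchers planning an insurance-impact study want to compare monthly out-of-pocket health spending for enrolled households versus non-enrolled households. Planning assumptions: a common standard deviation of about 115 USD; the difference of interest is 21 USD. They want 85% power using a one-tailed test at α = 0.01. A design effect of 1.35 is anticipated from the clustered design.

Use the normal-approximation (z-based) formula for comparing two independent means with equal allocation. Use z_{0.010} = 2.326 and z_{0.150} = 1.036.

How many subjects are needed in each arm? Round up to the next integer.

n = 916 per group

n = (z_α + z_β)² · (σ₁² + σ₂²) / δ²
  = (2.326 + 1.036)² · (2·115² = 26450) / 21²
  = 11.3030 · 26450 / 441
  = 677.93
Design effect: 1.35 × 677.93 = 915.20.
Round up → n = 916 per group.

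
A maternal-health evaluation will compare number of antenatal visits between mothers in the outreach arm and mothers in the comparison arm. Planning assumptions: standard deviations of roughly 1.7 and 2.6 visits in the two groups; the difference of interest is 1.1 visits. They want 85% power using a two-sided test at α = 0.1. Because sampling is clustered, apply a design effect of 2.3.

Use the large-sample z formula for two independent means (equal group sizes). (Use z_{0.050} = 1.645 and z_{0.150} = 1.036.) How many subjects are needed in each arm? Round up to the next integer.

n = (z_{α/2} + z_β)² · (σ₁² + σ₂²) / δ²
  = (1.645 + 1.036)² · (1.7² + 2.6² = 9.65) / 1.1²
  = 7.1878 · 9.65 / 1.21
  = 57.32
Design effect: 2.3 × 57.32 = 131.84.
Round up → n = 132 per group.

n = 132 per group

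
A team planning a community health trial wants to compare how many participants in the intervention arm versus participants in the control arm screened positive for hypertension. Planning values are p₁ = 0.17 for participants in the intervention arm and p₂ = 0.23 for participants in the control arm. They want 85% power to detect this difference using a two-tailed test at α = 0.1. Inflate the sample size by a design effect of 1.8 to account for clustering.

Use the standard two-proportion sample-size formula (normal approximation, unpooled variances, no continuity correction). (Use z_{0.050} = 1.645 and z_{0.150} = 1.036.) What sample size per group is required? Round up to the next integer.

n = 1144 per group

n = (z_{α/2} + z_β)² · [p₁(1−p₁) + p₂(1−p₂)] / (p₁ − p₂)²
  = (1.645 + 1.036)² · (0.17·0.83 + 0.23·0.77) / (-0.06)²
  = (2.681)² · (0.1411 + 0.1771) / 0.0036
  = 7.1878 · 0.3182 / 0.0036
  = 635.32
Design effect: 1.8 × 635.32 = 1143.57.
Round up → n = 1144 per group.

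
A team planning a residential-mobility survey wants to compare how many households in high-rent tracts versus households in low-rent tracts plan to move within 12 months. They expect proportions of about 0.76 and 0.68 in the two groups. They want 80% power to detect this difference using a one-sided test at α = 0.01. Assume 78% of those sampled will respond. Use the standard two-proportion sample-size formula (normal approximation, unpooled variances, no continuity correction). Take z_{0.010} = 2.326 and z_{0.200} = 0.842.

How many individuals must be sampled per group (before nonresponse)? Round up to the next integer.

n = 805 per group

n = (z_α + z_β)² · [p₁(1−p₁) + p₂(1−p₂)] / (p₁ − p₂)²
  = (2.326 + 0.842)² · (0.76·0.24 + 0.68·0.32) / (0.08)²
  = (3.168)² · (0.1824 + 0.2176) / 0.0064
  = 10.0362 · 0.4000 / 0.0064
  = 627.26
Adjust for 78% response: 627.26 / 0.78 = 804.18.
Round up → n = 805 per group.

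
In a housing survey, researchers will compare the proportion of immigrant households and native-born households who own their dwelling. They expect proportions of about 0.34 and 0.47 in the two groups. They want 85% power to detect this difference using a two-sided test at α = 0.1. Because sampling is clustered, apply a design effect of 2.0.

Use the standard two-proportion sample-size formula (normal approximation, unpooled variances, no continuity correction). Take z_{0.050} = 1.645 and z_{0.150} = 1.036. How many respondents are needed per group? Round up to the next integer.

n = 403 per group

n = (z_{α/2} + z_β)² · [p₁(1−p₁) + p₂(1−p₂)] / (p₁ − p₂)²
  = (1.645 + 1.036)² · (0.34·0.66 + 0.47·0.53) / (-0.13)²
  = (2.681)² · (0.2244 + 0.2491) / 0.0169
  = 7.1878 · 0.4735 / 0.0169
  = 201.38
Design effect: 2.0 × 201.38 = 402.77.
Round up → n = 403 per group.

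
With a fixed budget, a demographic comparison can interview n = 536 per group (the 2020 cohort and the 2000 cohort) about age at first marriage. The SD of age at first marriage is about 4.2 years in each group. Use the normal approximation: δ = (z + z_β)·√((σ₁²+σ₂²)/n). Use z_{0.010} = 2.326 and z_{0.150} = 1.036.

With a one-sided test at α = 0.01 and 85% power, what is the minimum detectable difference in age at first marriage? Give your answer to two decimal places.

Minimum detectable difference ≈ 0.86 years

δ = (z_α + z_β) · √((σ₁²+σ₂²)/n)
  = (2.326 + 1.036) · √(35.28/536)
  = 3.362 · √0.06582
  = 3.362 · 0.2566
  = 0.8625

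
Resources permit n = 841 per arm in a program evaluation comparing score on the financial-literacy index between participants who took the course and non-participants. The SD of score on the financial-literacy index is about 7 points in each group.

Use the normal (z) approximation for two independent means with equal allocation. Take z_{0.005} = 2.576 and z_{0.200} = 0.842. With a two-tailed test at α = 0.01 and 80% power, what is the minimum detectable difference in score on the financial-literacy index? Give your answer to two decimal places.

Minimum detectable difference ≈ 1.17 points

δ = (z_{α/2} + z_β) · √((σ₁²+σ₂²)/n)
  = (2.576 + 0.842) · √(98/841)
  = 3.418 · √0.11653
  = 3.418 · 0.3414
  = 1.1668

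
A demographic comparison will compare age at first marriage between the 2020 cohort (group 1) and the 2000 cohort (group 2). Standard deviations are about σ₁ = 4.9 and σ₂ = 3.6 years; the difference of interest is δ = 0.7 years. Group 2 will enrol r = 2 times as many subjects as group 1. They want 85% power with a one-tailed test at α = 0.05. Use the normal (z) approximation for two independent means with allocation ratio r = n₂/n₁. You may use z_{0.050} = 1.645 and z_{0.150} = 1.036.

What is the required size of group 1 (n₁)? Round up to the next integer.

n₁ = (z_α + z_β)² · (σ₁² + σ₂²/r) / δ²
   = (1.645 + 1.036)² · (4.9² + 3.6²/2) / 0.7²
   = 7.1878 · (24.01 + 6.48) / 0.49
   = 7.1878 · 30.49 / 0.49
   = 447.25
Round up → n₁ = 448; n₂ = r·n₁ = 2 × 448 = 896.

n₁ = 448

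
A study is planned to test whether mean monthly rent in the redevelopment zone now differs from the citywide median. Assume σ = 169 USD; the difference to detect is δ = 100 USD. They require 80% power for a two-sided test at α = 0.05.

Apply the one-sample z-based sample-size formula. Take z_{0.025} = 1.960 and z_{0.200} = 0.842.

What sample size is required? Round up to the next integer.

n = 23

n = (z_{α/2} + z_β)² · σ² / δ²
  = (1.960 + 0.842)² · 169² / 100²
  = 7.8512 · 28561 / 10000
  = 22.42
Round up → n = 23.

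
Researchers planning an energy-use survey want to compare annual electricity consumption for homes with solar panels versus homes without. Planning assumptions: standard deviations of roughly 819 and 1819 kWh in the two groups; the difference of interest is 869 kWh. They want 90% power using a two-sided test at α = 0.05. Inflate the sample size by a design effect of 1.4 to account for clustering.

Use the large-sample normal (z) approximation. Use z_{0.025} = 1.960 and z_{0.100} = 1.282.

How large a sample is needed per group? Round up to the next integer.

n = (z_{α/2} + z_β)² · (σ₁² + σ₂²) / δ²
  = (1.960 + 1.282)² · (819² + 1819² = 3979522) / 869²
  = 10.5106 · 3979522 / 755161
  = 55.39
Design effect: 1.4 × 55.39 = 77.54.
Round up → n = 78 per group.

n = 78 per group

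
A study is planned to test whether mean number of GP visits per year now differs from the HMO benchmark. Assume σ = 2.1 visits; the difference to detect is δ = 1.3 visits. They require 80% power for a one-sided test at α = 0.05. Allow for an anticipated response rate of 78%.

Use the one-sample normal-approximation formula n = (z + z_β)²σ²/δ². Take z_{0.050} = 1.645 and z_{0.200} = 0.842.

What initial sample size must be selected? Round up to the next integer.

n = 21

n = (z_α + z_β)² · σ² / δ²
  = (1.645 + 0.842)² · 2.1² / 1.3²
  = 6.1852 · 4.41 / 1.69
  = 16.14
Adjust for 78% response: 16.14 / 0.78 = 20.69.
Round up → n = 21.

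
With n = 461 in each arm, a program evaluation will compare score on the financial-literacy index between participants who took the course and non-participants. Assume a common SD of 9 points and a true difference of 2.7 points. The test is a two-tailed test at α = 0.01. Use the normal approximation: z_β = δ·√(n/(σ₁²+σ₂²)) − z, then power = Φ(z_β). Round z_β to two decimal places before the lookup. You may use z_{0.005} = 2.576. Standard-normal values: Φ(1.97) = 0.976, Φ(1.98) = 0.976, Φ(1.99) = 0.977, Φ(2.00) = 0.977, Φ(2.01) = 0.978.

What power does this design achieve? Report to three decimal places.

z_β = δ·√(n/(σ₁²+σ₂²)) − z_{α/2}
    = 2.7 · √(461/162) − 2.576
    = 2.7 · 1.68691 − 2.576
    = 4.5547 − 2.576 = 1.9787 → 1.98
Power = Φ(1.98) = 0.976.

Power ≈ 0.976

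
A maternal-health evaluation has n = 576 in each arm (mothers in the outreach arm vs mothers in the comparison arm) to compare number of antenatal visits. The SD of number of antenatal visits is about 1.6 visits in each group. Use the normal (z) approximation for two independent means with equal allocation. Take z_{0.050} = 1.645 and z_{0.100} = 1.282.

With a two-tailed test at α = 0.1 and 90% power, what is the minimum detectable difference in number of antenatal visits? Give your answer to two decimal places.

Minimum detectable difference ≈ 0.28 visits

δ = (z_{α/2} + z_β) · √((σ₁²+σ₂²)/n)
  = (1.645 + 1.282) · √(5.12/576)
  = 2.927 · √0.00889
  = 2.927 · 0.0943
  = 0.2760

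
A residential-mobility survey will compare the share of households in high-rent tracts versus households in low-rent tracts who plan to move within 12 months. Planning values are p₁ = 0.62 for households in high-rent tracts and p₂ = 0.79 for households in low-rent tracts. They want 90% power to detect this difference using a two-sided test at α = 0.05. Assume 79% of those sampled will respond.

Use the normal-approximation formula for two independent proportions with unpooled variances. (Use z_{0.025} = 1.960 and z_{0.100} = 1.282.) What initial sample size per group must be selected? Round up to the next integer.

n = 185 per group

n = (z_{α/2} + z_β)² · [p₁(1−p₁) + p₂(1−p₂)] / (p₁ − p₂)²
  = (1.960 + 1.282)² · (0.62·0.38 + 0.79·0.21) / (-0.17)²
  = (3.242)² · (0.2356 + 0.1659) / 0.0289
  = 10.5106 · 0.4015 / 0.0289
  = 146.02
Adjust for 79% response: 146.02 / 0.79 = 184.84.
Round up → n = 185 per group.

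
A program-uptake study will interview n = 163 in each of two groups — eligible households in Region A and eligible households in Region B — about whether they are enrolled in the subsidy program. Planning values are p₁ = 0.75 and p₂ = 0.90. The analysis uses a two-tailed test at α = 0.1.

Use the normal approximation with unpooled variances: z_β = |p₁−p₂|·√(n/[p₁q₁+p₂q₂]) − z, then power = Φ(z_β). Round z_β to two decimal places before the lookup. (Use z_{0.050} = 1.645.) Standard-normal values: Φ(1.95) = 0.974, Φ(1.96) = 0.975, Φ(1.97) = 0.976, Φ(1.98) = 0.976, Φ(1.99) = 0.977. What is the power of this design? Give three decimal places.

Power ≈ 0.977

z_β = |p₁−p₂|·√(n/[p₁q₁+p₂q₂]) − z_{α/2}
    = 0.15 · √(163/0.2775) − 1.645
    = 0.15 · 24.2361 − 1.645
    = 3.6354 − 1.645 = 1.9904 → 1.99
Power = Φ(1.99) = 0.977.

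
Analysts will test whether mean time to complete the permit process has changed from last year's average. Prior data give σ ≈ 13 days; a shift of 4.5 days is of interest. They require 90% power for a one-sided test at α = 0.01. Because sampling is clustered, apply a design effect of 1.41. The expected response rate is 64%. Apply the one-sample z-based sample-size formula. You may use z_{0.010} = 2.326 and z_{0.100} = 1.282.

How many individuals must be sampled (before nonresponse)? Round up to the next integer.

n = 240

n = (z_α + z_β)² · σ² / δ²
  = (2.326 + 1.282)² · 13² / 4.5²
  = 13.0177 · 169 / 20.25
  = 108.64
Design effect: 1.41 × 108.64 = 153.18.
Adjust for 64% response: 153.18 / 0.64 = 239.35.
Round up → n = 240.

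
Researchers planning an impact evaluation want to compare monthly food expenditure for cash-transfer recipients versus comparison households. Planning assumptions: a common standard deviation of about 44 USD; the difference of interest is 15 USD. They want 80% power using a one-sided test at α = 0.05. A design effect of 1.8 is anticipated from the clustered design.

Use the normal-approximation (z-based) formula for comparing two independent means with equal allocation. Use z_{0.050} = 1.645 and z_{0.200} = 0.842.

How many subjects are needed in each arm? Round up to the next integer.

n = (z_α + z_β)² · (σ₁² + σ₂²) / δ²
  = (1.645 + 0.842)² · (2·44² = 3872) / 15²
  = 6.1852 · 3872 / 225
  = 106.44
Design effect: 1.8 × 106.44 = 191.59.
Round up → n = 192 per group.

n = 192 per group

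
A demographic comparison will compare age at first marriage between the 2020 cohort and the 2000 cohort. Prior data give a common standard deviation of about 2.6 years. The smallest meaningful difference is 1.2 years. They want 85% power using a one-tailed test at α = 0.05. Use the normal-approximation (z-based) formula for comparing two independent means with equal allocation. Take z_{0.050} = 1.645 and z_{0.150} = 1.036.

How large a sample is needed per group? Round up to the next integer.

n = (z_α + z_β)² · (σ₁² + σ₂²) / δ²
  = (1.645 + 1.036)² · (2·2.6² = 13.52) / 1.2²
  = 7.1878 · 13.52 / 1.44
  = 67.49
Round up → n = 68 per group.

n = 68 per group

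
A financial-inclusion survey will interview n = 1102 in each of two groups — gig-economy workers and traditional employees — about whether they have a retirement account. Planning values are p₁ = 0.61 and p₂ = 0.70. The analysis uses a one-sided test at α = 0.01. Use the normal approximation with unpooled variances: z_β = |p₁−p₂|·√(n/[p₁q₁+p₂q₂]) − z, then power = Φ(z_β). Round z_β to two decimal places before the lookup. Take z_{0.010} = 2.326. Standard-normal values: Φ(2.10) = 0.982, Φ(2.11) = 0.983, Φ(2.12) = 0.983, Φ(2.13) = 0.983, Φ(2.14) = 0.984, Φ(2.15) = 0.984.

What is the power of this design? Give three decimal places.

z_β = |p₁−p₂|·√(n/[p₁q₁+p₂q₂]) − z_α
    = 0.09 · √(1102/0.4479) − 2.326
    = 0.09 · 49.6021 − 2.326
    = 4.4642 − 2.326 = 2.1382 → 2.14
Power = Φ(2.14) = 0.984.

Power ≈ 0.984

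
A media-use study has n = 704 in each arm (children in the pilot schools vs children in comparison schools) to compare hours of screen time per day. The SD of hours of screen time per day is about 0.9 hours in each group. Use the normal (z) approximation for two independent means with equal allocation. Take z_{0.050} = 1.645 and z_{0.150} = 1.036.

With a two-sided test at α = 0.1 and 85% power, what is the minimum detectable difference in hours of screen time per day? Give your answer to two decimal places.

Minimum detectable difference ≈ 0.13 hours

δ = (z_{α/2} + z_β) · √((σ₁²+σ₂²)/n)
  = (1.645 + 1.036) · √(1.62/704)
  = 2.681 · √0.0023
  = 2.681 · 0.0480
  = 0.1286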